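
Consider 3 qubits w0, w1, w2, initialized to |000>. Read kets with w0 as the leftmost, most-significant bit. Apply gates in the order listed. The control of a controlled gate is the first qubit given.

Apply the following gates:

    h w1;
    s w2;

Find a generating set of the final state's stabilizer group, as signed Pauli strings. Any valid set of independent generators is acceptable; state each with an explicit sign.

One valid set of independent stabilizer generators is +IXI, +ZII, +IIZ (any independent generating set of the same group is equally correct).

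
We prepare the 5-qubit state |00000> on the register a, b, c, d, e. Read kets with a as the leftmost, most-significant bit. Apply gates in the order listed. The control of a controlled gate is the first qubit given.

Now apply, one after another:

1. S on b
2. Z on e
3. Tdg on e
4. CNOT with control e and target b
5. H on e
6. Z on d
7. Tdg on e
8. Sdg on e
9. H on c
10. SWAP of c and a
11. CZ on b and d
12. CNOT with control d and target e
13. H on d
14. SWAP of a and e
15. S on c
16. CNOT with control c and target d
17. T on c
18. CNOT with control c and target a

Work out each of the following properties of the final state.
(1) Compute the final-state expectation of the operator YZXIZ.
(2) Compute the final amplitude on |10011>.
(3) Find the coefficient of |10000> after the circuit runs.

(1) In the final state, YZXIZ has expectation 0.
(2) The final state's coefficient on |10011> equals -sqrt(2)*exp(I*pi/4)/4.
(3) |10000> carries amplitude -sqrt(2)*exp(I*pi/4)/4 in the final state.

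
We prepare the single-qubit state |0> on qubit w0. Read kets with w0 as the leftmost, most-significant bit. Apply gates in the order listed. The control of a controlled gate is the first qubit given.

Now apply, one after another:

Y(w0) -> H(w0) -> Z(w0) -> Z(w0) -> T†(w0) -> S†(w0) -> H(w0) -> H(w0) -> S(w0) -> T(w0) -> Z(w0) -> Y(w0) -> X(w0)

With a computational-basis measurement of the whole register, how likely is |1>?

A full measurement returns |1> with probability 1/2. Key observation: the block from step 4 through step 11 cancels to the identity and can be dropped.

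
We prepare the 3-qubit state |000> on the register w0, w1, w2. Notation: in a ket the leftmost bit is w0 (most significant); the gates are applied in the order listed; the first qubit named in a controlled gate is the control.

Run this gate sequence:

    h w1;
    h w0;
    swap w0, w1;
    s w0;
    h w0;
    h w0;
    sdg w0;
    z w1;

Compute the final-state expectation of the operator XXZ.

The observable XXZ averages to -1. Key observation: gates 4-7 undo each other exactly, leaving only the rest of the circuit to track.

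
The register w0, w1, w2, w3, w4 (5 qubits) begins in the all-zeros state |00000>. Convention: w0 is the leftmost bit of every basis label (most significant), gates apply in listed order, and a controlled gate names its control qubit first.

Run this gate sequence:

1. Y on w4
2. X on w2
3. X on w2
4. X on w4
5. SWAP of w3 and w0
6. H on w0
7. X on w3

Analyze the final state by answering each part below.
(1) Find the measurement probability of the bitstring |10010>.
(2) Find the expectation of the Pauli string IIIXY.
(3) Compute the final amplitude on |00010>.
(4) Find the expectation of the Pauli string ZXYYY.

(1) A full measurement returns |10010> with probability 1/2. Key observation: steps 2-3 multiply out to the identity, so the circuit reduces to the remaining gates.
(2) The expectation value of IIIXY is 0.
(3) The final state's coefficient on |00010> equals sqrt(2)*I/2.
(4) In the final state, ZXYYY has expectation 0.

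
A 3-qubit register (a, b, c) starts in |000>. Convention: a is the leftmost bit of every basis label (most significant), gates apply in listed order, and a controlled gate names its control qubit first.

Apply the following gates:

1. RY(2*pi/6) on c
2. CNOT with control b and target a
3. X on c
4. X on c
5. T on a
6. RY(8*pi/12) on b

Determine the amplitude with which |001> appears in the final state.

The final state's coefficient on |001> equals 1/4. Key observation: the block from step 3 through step 4 cancels to the identity and can be dropped.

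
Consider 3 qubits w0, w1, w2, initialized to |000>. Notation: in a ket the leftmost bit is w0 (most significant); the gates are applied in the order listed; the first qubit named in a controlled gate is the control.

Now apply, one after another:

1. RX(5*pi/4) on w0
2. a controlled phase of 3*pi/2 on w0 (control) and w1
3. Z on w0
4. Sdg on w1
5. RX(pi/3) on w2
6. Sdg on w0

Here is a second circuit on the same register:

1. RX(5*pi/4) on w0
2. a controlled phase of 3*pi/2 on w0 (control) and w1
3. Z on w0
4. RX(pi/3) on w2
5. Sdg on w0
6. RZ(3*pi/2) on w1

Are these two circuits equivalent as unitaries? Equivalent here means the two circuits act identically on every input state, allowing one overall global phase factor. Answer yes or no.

Yes, they are equivalent — the unitaries differ by at most a global phase.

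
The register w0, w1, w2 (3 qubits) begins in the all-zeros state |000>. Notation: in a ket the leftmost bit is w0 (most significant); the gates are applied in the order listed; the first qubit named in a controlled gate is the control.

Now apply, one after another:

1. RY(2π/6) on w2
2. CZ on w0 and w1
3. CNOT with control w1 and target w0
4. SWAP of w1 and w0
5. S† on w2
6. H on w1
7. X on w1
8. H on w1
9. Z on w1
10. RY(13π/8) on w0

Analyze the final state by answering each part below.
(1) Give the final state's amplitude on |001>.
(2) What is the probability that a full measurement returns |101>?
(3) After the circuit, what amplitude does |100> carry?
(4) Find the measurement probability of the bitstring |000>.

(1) The amplitude on |001> is I*cos(3*pi/16)/2. Key observation: gates 6-9 undo each other exactly, leaving only the rest of the circuit to track.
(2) A full measurement returns |101> with probability 1/8 - sqrt(2 - sqrt(2))/16.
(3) |100> carries amplitude sqrt(3)*sin(3*pi/16)/2 in the final state.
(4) The probability of measuring |000> is 3*sqrt(2 - sqrt(2))/16 + 3/8.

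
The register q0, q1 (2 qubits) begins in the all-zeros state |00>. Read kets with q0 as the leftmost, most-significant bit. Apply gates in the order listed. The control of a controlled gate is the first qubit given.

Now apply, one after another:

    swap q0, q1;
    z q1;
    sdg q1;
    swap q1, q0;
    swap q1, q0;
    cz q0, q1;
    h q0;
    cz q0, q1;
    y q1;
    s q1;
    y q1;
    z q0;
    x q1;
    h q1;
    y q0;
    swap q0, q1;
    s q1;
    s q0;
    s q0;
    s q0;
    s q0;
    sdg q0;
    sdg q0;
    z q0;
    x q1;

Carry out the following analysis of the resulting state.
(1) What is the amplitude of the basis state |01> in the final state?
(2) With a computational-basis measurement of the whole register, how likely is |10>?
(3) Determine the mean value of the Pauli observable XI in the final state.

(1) The amplitude on |01> is -1/2. Key observation: gates 18-21 undo each other exactly, leaving only the rest of the circuit to track.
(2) A full measurement returns |10> with probability 1/4.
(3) The observable XI averages to -1.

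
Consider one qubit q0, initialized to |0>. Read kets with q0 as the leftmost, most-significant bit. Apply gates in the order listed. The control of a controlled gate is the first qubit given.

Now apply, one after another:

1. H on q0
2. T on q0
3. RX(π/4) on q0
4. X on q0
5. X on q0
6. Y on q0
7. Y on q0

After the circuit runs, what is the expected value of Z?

The expectation value of Z is 1/2.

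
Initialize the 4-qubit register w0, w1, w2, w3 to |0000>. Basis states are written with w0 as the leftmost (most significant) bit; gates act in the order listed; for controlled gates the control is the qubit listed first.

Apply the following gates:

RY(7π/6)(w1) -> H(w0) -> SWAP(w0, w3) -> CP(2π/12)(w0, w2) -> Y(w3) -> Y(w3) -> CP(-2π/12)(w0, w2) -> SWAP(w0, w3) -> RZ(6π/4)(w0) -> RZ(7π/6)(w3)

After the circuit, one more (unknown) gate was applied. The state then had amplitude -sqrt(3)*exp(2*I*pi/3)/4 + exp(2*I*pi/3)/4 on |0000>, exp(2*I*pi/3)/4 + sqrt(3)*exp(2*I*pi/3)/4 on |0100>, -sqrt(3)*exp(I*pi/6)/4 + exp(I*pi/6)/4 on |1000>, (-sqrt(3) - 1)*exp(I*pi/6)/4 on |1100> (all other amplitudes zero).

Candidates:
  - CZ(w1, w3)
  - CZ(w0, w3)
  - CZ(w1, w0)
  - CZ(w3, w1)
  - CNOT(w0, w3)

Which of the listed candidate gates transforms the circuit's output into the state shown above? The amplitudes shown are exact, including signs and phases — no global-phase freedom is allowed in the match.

The unique candidate consistent with the amplitudes is CZ(w1, w0). Key observation: the block from step 3 through step 8 cancels to the identity and can be dropped.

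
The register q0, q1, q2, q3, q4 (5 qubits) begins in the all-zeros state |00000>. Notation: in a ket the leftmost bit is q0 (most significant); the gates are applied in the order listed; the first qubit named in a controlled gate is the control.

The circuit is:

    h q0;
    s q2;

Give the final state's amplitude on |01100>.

The final state's coefficient on |01100> equals 0.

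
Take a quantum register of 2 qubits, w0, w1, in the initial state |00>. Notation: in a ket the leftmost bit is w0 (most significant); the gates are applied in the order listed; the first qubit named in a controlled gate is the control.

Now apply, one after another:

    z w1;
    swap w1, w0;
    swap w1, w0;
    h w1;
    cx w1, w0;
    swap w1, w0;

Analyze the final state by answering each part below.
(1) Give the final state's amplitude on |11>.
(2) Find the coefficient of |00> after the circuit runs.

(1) The final state's coefficient on |11> equals sqrt(2)/2.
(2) The final state's coefficient on |00> equals sqrt(2)/2.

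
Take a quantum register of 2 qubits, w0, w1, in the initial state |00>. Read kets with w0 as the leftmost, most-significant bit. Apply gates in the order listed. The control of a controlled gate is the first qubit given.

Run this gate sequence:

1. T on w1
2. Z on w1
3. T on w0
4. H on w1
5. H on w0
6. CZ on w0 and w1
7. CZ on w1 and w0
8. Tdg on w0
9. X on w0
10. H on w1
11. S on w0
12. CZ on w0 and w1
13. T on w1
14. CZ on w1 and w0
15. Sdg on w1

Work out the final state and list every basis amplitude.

After the circuit, the state carries amplitude -sqrt(2)*exp(3*I*pi/4)/2 on |00>, 0 on |01>, sqrt(2)*I/2 on |10>, 0 on |11>.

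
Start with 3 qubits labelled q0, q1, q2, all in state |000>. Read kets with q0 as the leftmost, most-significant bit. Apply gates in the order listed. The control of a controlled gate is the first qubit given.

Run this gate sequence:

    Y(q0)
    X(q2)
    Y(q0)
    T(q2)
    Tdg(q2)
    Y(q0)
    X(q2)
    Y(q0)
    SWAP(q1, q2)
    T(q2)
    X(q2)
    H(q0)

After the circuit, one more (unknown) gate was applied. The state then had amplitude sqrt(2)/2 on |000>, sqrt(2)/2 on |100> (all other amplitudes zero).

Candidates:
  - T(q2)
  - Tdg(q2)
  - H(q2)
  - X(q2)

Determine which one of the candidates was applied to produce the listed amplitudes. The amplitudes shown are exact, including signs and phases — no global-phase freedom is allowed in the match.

The unique candidate consistent with the amplitudes is X(q2). Key observation: steps 1-8 multiply out to the identity, so the circuit reduces to the remaining gates.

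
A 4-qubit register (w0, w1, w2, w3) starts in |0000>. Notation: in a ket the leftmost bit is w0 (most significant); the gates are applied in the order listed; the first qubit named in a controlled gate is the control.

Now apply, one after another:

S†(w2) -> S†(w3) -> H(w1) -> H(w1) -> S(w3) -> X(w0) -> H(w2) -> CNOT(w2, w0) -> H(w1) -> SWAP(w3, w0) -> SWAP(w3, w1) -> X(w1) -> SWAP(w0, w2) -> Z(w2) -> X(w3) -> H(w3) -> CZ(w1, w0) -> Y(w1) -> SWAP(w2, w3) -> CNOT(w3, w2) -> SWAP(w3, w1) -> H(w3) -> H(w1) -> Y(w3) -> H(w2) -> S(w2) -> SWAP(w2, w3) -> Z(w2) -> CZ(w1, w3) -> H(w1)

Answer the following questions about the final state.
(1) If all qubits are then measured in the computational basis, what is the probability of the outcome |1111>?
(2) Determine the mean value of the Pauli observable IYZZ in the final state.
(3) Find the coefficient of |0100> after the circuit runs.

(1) The probability of measuring |1111> is 1/8.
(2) The observable IYZZ averages to 0.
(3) The amplitude on |0100> is 0.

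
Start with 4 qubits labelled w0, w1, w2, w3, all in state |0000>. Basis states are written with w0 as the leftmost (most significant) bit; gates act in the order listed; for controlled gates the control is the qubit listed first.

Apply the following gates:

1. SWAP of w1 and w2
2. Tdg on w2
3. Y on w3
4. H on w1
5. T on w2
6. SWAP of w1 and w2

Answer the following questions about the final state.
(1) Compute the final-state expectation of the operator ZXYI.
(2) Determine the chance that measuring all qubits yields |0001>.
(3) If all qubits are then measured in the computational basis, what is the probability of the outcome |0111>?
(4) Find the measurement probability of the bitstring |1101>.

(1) In the final state, ZXYI has expectation 0.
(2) Outcome |0001> occurs with probability 1/2.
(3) Outcome |0111> occurs with probability 0.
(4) Outcome |1101> occurs with probability 0.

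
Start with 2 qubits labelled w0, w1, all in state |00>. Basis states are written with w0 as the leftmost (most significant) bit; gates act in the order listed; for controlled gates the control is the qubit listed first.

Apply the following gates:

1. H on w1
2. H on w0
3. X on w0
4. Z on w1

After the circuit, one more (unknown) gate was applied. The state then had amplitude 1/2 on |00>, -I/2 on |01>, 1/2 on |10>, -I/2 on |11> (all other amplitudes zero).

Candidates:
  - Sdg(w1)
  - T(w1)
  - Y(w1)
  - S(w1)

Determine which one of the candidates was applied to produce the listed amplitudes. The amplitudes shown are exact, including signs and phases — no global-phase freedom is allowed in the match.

The unique candidate consistent with the amplitudes is S(w1).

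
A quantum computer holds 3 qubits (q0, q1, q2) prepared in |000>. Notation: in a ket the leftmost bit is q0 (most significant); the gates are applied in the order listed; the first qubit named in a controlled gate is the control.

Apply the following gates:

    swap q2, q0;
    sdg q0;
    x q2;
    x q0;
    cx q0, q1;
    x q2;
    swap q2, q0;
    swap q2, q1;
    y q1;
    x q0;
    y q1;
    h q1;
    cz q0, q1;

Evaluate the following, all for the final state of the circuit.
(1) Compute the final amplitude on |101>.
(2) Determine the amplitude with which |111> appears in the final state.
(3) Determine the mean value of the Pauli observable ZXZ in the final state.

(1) |101> carries amplitude sqrt(2)/2 in the final state.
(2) The amplitude on |111> is sqrt(2)/2.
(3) The observable ZXZ averages to 1.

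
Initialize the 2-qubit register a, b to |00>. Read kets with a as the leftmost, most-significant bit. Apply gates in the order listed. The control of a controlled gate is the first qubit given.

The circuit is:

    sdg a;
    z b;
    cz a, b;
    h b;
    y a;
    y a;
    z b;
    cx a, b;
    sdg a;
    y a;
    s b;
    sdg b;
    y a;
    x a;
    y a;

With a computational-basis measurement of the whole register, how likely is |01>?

A full measurement returns |01> with probability 1/2.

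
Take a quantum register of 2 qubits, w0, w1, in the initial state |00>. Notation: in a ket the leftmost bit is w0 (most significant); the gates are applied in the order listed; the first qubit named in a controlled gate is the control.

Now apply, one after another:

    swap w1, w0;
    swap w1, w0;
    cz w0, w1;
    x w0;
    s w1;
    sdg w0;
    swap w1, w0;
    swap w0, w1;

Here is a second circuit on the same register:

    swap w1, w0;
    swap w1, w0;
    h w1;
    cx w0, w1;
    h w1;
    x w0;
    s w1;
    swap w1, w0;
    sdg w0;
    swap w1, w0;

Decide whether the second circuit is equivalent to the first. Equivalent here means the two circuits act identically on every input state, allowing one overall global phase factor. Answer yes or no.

No — the two circuits implement different unitaries, even allowing a global phase.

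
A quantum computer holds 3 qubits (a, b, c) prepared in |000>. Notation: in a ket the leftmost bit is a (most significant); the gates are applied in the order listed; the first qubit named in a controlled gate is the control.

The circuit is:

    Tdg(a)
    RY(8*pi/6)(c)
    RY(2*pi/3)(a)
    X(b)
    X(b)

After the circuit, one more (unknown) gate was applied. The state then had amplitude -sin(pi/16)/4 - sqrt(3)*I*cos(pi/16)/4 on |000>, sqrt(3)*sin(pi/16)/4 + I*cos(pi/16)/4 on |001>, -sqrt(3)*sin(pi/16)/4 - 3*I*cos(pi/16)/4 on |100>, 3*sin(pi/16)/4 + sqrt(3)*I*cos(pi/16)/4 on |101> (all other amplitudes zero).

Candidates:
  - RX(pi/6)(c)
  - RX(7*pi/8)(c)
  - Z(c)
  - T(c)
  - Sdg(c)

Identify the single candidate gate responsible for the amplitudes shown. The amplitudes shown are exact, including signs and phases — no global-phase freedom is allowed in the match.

The applied gate was RX(7*pi/8)(c). Key observation: steps 4-5 multiply out to the identity, so the circuit reduces to the remaining gates.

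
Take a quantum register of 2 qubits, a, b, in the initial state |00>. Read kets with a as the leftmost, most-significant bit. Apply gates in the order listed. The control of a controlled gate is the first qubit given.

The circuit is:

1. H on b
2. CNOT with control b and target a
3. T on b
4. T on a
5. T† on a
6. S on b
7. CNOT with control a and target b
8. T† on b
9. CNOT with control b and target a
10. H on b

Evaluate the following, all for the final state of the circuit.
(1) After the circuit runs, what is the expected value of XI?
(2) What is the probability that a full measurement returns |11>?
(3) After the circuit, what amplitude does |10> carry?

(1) In the final state, XI has expectation -sqrt(2)/2.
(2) A full measurement returns |11> with probability 1/4.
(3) The final state's coefficient on |10> equals exp(3*I*pi/4)/2.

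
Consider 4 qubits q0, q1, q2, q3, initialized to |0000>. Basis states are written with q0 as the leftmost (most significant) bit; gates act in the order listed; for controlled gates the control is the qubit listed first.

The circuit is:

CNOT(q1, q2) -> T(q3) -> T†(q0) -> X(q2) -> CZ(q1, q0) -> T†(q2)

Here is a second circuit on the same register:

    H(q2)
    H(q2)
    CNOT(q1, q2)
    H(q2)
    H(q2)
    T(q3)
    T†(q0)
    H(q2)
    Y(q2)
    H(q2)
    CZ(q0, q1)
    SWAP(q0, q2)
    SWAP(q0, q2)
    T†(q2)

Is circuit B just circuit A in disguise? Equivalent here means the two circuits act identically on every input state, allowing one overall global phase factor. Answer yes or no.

No, they are not equivalent — no single phase factor reconciles the two unitaries.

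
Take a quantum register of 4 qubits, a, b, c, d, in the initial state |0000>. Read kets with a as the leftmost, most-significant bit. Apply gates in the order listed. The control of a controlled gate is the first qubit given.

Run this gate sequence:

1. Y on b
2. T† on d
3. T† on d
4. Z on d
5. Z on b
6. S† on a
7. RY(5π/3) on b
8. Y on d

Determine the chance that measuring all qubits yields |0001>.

Outcome |0001> occurs with probability 1/4.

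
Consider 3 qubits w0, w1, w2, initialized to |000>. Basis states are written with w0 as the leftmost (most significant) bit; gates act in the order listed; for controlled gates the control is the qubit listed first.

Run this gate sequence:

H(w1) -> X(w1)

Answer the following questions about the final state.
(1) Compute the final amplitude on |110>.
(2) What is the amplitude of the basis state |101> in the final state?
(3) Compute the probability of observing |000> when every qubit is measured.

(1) |110> carries amplitude 0 in the final state.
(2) The final state's coefficient on |101> equals 0.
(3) A full measurement returns |000> with probability 1/2.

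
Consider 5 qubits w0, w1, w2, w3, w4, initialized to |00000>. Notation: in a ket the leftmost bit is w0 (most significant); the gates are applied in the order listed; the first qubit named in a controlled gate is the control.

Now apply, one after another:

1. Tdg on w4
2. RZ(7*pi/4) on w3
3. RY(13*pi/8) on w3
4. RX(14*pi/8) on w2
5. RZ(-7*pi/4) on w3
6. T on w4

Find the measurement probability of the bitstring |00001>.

A full measurement returns |00001> with probability 0.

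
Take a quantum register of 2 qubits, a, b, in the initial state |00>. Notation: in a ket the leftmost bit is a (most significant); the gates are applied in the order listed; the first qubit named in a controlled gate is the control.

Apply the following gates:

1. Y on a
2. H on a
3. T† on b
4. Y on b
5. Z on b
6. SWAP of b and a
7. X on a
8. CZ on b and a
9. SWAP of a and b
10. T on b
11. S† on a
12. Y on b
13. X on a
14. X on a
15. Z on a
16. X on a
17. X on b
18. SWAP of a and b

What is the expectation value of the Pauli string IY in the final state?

The expectation value of IY is 1.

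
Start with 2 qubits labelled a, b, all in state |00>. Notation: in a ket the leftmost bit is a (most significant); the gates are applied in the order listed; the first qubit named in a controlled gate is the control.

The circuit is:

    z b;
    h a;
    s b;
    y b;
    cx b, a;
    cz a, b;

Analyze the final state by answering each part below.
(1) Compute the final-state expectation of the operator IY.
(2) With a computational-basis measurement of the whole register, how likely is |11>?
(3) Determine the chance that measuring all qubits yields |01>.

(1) The expectation value of IY is 0.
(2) A full measurement returns |11> with probability 1/2.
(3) The probability of measuring |01> is 1/2.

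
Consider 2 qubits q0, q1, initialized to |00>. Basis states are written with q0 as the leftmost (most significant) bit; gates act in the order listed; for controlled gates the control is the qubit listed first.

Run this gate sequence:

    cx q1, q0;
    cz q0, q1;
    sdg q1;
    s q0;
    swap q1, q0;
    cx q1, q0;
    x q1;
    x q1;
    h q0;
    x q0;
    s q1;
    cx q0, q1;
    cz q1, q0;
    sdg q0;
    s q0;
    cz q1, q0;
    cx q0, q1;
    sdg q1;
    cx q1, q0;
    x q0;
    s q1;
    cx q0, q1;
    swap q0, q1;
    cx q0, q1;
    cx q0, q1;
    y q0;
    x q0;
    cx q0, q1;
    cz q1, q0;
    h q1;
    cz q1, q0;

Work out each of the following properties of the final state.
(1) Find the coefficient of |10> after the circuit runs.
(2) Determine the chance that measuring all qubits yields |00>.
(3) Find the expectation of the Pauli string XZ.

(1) The final state's coefficient on |10> equals -I/2. Key observation: the block from step 11 through step 18 cancels to the identity and can be dropped.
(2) Outcome |00> occurs with probability 1/4.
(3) The expectation value of XZ is -1.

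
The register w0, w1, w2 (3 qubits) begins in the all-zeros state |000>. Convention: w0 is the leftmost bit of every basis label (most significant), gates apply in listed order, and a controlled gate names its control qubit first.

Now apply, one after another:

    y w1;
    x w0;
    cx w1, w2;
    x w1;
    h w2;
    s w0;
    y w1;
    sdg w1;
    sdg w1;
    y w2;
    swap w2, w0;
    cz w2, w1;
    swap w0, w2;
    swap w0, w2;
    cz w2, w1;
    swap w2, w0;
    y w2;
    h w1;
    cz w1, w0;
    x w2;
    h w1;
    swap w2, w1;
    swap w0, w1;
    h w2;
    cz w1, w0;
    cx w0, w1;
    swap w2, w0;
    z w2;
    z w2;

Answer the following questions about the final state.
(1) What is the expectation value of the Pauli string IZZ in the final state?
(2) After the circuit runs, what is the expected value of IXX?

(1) In the final state, IZZ has expectation -1.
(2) The expectation value of IXX is 1.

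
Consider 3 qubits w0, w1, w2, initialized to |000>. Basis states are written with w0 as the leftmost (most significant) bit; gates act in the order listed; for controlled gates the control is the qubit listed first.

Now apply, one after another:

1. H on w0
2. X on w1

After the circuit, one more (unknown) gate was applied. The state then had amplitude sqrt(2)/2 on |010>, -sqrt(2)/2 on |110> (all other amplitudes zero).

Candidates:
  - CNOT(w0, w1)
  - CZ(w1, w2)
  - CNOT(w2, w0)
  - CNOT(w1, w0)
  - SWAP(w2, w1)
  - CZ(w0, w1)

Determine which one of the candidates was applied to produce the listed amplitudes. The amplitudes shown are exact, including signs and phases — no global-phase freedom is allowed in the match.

It was CZ(w0, w1) that produced the state shown.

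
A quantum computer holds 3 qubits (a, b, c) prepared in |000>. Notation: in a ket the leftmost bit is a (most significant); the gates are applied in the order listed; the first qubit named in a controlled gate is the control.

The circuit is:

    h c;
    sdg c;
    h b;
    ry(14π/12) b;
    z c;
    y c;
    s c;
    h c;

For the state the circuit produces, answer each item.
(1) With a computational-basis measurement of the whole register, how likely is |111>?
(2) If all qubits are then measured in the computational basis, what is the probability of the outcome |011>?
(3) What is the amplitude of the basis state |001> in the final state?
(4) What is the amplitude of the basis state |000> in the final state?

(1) The probability of measuring |111> is 0.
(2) The probability of measuring |011> is 1/4.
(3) |001> carries amplitude -sqrt(3)/2 in the final state.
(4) |000> carries amplitude 0 in the final state.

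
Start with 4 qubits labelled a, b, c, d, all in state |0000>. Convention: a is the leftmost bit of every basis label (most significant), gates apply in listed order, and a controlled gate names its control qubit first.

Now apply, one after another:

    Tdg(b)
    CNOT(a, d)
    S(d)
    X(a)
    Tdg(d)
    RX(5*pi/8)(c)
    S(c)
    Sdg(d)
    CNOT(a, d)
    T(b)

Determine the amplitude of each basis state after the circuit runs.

After the circuit, the state carries amplitude cos(5*pi/16) on |1001>, sin(5*pi/16) on |1011>, and 0 on every other basis state.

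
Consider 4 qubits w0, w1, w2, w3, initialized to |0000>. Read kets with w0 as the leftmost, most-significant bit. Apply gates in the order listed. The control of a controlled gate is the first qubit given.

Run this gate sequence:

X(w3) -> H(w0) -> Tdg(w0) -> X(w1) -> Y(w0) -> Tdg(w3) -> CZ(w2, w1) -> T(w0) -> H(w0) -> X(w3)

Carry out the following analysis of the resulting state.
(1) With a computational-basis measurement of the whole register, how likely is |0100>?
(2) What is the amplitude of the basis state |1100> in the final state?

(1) A full measurement returns |0100> with probability 1/2.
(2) The final state's coefficient on |1100> equals -1/2 - I/2.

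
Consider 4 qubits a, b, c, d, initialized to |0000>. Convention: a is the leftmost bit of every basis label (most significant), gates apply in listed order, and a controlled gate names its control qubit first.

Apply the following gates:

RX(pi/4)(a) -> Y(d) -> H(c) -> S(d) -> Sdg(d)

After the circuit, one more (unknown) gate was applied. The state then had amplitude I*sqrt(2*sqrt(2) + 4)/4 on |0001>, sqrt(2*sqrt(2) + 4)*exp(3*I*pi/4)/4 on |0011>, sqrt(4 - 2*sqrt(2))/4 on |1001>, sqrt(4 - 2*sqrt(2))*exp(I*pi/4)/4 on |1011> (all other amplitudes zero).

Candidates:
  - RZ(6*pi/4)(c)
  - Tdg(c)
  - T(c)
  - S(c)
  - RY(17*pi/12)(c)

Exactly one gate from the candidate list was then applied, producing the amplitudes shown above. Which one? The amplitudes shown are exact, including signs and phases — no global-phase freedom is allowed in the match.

The unique candidate consistent with the amplitudes is T(c). Key observation: the block from step 4 through step 5 cancels to the identity and can be dropped.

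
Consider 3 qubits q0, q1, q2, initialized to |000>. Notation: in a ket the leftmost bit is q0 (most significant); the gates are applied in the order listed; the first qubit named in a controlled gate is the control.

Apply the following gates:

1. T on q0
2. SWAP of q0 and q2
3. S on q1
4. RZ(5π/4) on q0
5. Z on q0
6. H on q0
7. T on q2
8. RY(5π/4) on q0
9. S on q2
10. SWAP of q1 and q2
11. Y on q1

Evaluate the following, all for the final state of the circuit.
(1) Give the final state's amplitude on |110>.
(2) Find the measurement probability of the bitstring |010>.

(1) The amplitude on |110> is sqrt(2)*(-sqrt(sqrt(2) + 2) + sqrt(2 - sqrt(2)))*exp(7*I*pi/8)/4.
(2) A full measurement returns |010> with probability sqrt(2)/4 + 1/2.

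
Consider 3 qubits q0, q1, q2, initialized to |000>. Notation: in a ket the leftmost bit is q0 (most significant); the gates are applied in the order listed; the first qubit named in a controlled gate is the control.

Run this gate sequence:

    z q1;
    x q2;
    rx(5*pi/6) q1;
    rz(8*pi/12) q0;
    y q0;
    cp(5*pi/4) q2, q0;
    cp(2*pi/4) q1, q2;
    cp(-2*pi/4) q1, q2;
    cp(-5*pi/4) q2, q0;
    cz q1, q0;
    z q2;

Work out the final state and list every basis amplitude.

The final amplitudes are (-sqrt(6) + sqrt(2))*exp(I*pi/6)/4 on |101>, (-sqrt(6) - sqrt(2))*exp(2*I*pi/3)/4 on |111>, and 0 on every other basis state. Key observation: gates 6-9 undo each other exactly, leaving only the rest of the circuit to track.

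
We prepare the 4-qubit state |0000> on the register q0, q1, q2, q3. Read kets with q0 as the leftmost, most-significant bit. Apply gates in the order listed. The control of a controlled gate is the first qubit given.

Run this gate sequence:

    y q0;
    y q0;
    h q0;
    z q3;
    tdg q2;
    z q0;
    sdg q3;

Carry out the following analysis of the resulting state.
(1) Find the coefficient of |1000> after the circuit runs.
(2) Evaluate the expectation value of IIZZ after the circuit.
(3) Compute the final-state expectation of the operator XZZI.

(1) |1000> carries amplitude -sqrt(2)/2 in the final state.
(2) The expectation value of IIZZ is 1.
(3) The expectation value of XZZI is -1.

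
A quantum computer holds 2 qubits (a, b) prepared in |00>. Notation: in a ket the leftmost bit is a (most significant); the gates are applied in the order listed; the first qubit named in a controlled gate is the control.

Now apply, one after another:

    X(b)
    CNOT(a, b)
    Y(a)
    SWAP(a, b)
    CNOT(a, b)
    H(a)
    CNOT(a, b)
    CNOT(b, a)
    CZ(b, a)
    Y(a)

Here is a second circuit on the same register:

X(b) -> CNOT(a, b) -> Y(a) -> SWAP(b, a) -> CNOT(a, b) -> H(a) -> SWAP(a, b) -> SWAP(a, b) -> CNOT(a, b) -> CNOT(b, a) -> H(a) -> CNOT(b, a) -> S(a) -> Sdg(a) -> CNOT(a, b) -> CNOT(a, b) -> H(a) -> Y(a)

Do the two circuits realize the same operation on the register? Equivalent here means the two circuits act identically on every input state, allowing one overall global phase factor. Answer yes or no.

Yes — the two circuits implement the same unitary up to a global phase.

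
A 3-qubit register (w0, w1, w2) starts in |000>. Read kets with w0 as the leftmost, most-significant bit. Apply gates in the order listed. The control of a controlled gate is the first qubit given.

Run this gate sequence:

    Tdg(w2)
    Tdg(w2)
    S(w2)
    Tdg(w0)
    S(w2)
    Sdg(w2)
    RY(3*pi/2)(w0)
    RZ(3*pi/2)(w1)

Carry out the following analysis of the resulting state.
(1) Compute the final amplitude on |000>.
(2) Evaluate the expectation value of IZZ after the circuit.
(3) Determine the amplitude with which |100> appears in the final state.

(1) |000> carries amplitude sqrt(2)*exp(I*pi/4)/2 in the final state.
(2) In the final state, IZZ has expectation 1.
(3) |100> carries amplitude -sqrt(2)*exp(I*pi/4)/2 in the final state.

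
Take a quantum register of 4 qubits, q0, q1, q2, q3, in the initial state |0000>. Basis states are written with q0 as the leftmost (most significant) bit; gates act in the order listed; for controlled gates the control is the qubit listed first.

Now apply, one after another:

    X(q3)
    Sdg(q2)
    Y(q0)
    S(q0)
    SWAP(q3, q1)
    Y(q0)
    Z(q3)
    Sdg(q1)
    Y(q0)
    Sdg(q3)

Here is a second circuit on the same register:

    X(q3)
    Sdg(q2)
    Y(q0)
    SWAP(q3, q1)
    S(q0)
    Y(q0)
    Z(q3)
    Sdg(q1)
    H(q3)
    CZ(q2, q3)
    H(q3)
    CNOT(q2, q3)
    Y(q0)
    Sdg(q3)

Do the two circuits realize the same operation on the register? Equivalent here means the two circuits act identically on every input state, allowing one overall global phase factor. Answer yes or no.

Yes — the two circuits implement the same unitary up to a global phase.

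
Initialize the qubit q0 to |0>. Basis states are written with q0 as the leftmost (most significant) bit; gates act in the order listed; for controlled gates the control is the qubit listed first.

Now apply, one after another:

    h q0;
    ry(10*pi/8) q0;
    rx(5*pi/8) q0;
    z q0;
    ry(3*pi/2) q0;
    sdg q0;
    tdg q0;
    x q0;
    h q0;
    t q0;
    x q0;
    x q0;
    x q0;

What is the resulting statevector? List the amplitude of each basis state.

After the circuit, the state carries amplitude sqrt(2)*sqrt(1/2 - sqrt(2)/4)*sin(5*pi/16)/2 - sqrt(2)*I*sqrt(sqrt(2)/4 + 1/2)*exp(I*pi/4)*sin(5*pi/16)/2 - sqrt(2)*sqrt(sqrt(2)/4 + 1/2)*exp(I*pi/4)*cos(5*pi/16)/2 + sqrt(2)*I*sqrt(1/2 - sqrt(2)/4)*cos(5*pi/16)/2 on |0>, sqrt(2)*sqrt(sqrt(2)/4 + 1/2)*cos(5*pi/16)/2 + sqrt(2)*sqrt(1/2 - sqrt(2)/4)*exp(-I*pi/4)*sin(5*pi/16)/2 + sqrt(2)*I*sqrt(1/2 - sqrt(2)/4)*exp(-I*pi/4)*cos(5*pi/16)/2 + sqrt(2)*I*sqrt(sqrt(2)/4 + 1/2)*sin(5*pi/16)/2 on |1>. Key observation: steps 11-12 multiply out to the identity, so the circuit reduces to the remaining gates.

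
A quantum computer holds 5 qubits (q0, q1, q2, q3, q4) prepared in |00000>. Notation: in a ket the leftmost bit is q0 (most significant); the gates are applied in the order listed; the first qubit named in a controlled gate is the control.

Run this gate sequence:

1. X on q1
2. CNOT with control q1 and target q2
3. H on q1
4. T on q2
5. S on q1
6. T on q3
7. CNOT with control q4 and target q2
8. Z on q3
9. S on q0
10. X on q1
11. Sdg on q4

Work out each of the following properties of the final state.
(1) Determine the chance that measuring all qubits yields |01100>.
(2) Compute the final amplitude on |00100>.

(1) A full measurement returns |01100> with probability 1/2.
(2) The final state's coefficient on |00100> equals -sqrt(2)*exp(3*I*pi/4)/2.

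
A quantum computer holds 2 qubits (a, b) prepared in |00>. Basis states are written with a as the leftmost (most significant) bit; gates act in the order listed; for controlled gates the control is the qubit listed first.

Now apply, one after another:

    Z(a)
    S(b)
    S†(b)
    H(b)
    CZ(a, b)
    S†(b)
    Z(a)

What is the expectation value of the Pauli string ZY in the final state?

The expectation value of ZY is -1.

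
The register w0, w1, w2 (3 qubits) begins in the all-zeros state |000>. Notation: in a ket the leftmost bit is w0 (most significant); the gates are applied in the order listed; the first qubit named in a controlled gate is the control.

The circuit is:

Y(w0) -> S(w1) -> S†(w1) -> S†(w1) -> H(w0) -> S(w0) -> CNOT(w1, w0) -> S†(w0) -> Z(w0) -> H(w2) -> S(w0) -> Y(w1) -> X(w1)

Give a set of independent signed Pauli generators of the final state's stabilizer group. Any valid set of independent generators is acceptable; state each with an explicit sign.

The final state is stabilized by the group generated by +YII, +IIX, +IZI; other independent generating sets are equally valid. Key observation: the block from step 2 through step 3 cancels to the identity and can be dropped.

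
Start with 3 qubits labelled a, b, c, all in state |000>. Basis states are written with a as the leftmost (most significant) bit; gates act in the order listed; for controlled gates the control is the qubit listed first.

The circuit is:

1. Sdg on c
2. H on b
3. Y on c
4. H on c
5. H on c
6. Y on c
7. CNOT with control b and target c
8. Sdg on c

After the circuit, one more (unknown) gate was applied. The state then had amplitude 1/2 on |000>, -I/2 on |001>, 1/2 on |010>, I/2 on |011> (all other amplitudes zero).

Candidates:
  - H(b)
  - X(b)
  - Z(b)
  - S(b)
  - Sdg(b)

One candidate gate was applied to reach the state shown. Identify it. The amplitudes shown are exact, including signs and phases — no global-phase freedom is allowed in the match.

The unique candidate consistent with the amplitudes is H(b). Key observation: steps 3-6 multiply out to the identity, so the circuit reduces to the remaining gates.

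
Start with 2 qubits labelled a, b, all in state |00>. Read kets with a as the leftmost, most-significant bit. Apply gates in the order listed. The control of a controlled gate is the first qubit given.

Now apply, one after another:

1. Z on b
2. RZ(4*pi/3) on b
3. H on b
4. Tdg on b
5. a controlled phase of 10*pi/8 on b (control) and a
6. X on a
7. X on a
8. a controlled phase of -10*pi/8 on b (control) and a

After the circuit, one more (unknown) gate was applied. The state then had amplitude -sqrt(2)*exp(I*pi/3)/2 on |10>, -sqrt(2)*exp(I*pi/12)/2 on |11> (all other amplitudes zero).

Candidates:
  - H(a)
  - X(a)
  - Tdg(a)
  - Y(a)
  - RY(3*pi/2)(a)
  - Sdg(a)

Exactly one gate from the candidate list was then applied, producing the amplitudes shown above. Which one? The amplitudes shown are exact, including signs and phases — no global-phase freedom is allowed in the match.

The applied gate was X(a). Key observation: steps 5-8 multiply out to the identity, so the circuit reduces to the remaining gates.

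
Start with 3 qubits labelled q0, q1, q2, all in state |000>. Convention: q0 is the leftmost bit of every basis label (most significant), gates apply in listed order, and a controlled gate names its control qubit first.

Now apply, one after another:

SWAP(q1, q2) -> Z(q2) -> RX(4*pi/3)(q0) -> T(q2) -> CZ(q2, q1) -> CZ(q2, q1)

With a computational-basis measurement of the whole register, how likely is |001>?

The probability of measuring |001> is 0. Key observation: steps 5-6 multiply out to the identity, so the circuit reduces to the remaining gates.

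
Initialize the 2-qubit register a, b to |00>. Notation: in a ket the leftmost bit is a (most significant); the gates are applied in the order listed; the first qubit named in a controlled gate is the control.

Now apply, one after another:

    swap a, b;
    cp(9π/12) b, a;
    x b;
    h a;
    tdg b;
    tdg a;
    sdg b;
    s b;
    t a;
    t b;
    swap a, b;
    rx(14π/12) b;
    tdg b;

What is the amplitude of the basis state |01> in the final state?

The amplitude on |01> is 0. Key observation: the block from step 5 through step 10 cancels to the identity and can be dropped.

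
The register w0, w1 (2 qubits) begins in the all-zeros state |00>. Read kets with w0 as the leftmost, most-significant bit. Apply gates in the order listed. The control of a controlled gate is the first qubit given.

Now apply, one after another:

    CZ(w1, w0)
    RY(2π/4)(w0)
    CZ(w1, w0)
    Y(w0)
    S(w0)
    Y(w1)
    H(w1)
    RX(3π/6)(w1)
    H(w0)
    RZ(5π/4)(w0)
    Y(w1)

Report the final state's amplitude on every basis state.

The resulting statevector has amplitude -exp(7*I*pi/8)/2 on |00>, -exp(7*I*pi/8)/2 on |01>, -exp(5*I*pi/8)/2 on |10>, -exp(5*I*pi/8)/2 on |11>.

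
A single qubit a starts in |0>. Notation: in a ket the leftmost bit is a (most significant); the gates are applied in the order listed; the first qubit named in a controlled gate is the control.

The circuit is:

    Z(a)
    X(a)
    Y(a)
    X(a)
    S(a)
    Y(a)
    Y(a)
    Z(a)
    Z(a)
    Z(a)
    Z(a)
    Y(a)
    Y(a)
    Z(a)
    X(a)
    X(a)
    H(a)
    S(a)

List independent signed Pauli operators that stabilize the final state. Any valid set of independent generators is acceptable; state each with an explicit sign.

The final state is stabilized by the group generated by -Y; other independent generating sets are equally valid.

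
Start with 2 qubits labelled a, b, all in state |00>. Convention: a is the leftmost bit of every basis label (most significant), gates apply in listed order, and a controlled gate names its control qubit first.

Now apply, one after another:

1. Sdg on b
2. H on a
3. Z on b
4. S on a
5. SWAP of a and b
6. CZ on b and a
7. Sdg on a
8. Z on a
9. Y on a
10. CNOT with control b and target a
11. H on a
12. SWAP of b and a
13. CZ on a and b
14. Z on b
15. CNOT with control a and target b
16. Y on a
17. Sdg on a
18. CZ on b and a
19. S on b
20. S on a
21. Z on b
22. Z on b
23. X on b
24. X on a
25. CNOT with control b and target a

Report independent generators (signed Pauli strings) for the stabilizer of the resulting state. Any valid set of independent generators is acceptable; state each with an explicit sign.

The final state is stabilized by the group generated by +YI, +IX; other independent generating sets are equally valid.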